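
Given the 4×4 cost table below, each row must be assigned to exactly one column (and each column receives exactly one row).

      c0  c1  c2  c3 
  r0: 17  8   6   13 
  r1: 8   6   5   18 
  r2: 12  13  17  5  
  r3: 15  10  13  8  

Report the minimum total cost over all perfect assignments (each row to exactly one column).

Minimum assignment cost: 29

optimal assignment: row0→col2 (cost 6), row1→col0 (cost 8), row2→col3 (cost 5), row3→col1 (cost 10)
total = 6 + 8 + 5 + 10 = 29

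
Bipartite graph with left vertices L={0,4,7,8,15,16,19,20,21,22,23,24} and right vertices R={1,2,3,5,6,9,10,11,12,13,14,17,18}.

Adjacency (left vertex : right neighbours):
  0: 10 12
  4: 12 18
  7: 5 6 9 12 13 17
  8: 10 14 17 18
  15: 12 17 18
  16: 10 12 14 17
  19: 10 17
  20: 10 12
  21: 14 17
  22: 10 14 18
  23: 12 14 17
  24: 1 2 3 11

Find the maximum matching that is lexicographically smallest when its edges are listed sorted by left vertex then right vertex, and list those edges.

Lex-smallest maximum matching: {(0,10), (4,12), (7,5), (8,14), (15,17), (22,18), (24,1)}

|M| = 7 (so the lex-smallest maximum matching has 7 edges)
process left vertices in ascending order; for each, take the smallest-labelled available neighbour that still permits 7 edges overall, or leave it unmatched if none does
lex-smallest matching: {0-10, 4-12, 7-5, 8-14, 15-17, 22-18, 24-1}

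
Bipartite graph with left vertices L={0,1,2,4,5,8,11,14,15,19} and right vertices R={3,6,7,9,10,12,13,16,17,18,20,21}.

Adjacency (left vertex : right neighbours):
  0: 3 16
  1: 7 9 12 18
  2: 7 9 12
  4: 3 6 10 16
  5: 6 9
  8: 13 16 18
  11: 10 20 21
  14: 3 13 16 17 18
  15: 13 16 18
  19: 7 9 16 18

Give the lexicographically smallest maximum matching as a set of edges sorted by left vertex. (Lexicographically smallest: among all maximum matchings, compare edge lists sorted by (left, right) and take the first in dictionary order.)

Lex-smallest maximum matching: {(0,3), (1,7), (2,9), (4,10), (5,6), (8,13), (11,20), (14,17), (15,16), (19,18)}

|M| = 10 (so the lex-smallest maximum matching has 10 edges)
process left vertices in ascending order; for each, take the smallest-labelled available neighbour that still permits 10 edges overall, or leave it unmatched if none does
lex-smallest matching: {0-3, 1-7, 2-9, 4-10, 5-6, 8-13, 11-20, 14-17, 15-16, 19-18}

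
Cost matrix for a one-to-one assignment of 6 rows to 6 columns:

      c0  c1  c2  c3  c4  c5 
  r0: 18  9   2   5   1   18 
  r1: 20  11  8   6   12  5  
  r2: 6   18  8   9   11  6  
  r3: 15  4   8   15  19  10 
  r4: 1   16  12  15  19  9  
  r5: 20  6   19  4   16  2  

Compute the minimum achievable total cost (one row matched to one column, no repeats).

optimal assignment: row0→col4 (cost 1), row1→col3 (cost 6), row2→col2 (cost 8), row3→col1 (cost 4), row4→col0 (cost 1), row5→col5 (cost 2)
total = 1 + 6 + 8 + 4 + 1 + 2 = 22

Minimum assignment cost: 22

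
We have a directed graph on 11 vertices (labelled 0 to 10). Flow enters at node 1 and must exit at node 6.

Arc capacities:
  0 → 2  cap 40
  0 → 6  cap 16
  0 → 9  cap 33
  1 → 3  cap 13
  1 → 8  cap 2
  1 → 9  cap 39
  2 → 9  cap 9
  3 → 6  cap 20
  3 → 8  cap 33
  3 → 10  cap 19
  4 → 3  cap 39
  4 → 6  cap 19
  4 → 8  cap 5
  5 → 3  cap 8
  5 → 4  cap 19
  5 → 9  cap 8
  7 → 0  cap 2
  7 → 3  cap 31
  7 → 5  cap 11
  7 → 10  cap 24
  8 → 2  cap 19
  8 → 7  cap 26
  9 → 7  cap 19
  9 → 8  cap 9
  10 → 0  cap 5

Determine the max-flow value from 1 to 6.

augment #1: 1→3→6 bottleneck 13, total now 13
augment #2: 1→8→7→0→6 bottleneck 2, total now 15
augment #3: 1→9→7→3→6 bottleneck 7, total now 22
augment #4: 1→9→7→5→4→6 bottleneck 11, total now 33
augment #5: 1→9→7→10→0→6 bottleneck 1, total now 34
augment #6: 1→9→8→7→10→0→6 bottleneck 4, total now 38

Maximum flow value: 38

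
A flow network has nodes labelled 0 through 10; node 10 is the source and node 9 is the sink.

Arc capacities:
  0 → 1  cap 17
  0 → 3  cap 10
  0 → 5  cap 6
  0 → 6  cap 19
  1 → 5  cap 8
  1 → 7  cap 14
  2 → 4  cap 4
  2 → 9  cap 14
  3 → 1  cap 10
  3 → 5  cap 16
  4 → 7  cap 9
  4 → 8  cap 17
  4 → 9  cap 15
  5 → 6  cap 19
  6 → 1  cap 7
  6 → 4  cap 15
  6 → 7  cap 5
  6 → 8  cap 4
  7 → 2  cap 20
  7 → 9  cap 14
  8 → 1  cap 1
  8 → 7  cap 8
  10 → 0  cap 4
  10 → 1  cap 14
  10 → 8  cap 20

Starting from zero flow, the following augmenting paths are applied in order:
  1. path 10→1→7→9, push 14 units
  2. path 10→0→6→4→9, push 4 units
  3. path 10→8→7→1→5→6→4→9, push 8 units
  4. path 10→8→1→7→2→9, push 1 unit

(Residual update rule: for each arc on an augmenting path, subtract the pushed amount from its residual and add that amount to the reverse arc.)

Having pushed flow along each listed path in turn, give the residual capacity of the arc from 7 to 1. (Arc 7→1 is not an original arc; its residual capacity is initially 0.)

Residual capacity of (7,1): 7

after path 1 (10→1→7→9, push 14): res(7,1)=14
after path 2 (10→0→6→4→9, push 4): res(7,1)=14
after path 3 (10→8→7→1→5→6→4→9, push 8): res(7,1)=6
after path 4 (10→8→1→7→2→9, push 1): res(7,1)=7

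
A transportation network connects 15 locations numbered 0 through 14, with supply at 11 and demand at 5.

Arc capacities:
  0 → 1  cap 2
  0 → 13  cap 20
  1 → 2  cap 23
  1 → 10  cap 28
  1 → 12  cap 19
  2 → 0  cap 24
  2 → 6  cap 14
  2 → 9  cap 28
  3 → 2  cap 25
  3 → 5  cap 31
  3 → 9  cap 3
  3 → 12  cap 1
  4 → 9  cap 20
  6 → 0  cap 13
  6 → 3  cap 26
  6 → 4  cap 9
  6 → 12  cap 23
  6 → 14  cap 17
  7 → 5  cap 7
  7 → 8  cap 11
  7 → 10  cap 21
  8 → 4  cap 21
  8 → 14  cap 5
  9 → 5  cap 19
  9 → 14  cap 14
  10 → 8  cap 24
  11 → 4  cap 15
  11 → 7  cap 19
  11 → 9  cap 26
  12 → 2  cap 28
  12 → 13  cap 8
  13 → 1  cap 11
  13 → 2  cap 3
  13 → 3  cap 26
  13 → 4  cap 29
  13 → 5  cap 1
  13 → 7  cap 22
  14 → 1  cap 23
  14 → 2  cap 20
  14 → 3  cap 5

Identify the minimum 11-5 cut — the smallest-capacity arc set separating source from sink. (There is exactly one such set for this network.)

augment #1: 11→7→5 push 7
augment #2: 11→9→5 push 19
augment #3: 11→9→14→3→5 push 5
augment #4: 11→9→14→1→12→13→5 push 1
augment #5: 11→9→14→2→6→3→5 push 1
augment #6: 11→4→9→14→2→6→3→5 push 7
augment #7: 11→7→8→14→2→6→3→5 push 5
max flow = 45; residual-reachable set from 11 gives S-side
cut edges (S→T): {(7,5), (8,14), (9,5), (9,14)} total cap 45

Min-cut arcs: {(7,5), (8,14), (9,5), (9,14)} (total capacity 45)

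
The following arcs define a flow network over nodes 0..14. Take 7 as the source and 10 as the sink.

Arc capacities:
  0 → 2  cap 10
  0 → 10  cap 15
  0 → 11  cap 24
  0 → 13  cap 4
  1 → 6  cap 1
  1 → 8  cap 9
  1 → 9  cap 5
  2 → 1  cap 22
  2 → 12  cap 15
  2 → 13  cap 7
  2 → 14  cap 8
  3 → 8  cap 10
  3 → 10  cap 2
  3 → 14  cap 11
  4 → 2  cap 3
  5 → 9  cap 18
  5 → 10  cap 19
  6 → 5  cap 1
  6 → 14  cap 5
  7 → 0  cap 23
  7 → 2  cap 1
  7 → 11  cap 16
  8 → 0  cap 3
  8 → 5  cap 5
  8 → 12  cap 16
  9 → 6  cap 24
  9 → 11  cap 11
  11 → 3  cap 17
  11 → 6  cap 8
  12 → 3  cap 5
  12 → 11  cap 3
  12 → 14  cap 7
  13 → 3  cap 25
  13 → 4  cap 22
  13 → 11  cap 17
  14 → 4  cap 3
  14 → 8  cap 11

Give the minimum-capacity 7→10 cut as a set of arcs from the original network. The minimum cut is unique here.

Min-cut arcs: {(0,10), (3,10), (6,5), (8,5)} (total capacity 23)

augment #1: 7→0→10 push 15
augment #2: 7→11→3→10 push 2
augment #3: 7→11→6→5→10 push 1
augment #4: 7→2→1→8→5→10 push 1
augment #5: 7→11→3→8→5→10 push 4
max flow = 23; residual-reachable set from 7 gives S-side
cut edges (S→T): {(0,10), (3,10), (6,5), (8,5)} total cap 23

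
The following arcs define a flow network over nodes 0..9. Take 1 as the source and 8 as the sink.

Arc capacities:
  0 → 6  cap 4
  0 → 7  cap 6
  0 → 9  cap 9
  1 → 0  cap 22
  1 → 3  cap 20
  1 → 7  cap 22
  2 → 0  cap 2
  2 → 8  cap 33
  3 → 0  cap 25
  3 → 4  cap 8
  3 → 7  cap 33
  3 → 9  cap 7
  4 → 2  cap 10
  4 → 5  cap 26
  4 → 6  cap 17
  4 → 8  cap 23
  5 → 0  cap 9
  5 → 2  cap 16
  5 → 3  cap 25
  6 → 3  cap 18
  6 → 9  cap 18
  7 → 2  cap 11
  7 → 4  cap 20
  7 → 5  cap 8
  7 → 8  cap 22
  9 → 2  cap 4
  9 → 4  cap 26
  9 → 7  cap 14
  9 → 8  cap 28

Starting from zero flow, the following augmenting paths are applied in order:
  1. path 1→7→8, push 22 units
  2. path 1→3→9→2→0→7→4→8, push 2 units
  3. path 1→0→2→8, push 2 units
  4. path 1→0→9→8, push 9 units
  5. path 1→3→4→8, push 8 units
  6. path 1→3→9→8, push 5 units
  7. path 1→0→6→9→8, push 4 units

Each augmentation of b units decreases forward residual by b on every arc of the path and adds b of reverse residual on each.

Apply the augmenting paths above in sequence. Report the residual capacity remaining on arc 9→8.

Residual capacity of (9,8): 10

after path 1 (1→7→8, push 22): res(9,8)=28
after path 2 (1→3→9→2→0→7→4→8, push 2): res(9,8)=28
after path 3 (1→0→2→8, push 2): res(9,8)=28
after path 4 (1→0→9→8, push 9): res(9,8)=19
after path 5 (1→3→4→8, push 8): res(9,8)=19
after path 6 (1→3→9→8, push 5): res(9,8)=14
after path 7 (1→0→6→9→8, push 4): res(9,8)=10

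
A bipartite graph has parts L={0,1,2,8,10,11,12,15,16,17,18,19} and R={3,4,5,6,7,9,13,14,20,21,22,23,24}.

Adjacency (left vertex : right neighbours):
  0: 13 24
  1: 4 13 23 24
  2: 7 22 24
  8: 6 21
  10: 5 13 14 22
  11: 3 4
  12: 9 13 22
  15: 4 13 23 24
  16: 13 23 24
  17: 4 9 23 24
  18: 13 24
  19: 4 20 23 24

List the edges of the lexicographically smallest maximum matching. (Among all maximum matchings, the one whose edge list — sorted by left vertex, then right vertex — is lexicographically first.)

Lex-smallest maximum matching: {(0,13), (1,4), (2,7), (8,6), (10,5), (11,3), (12,22), (15,23), (16,24), (17,9), (19,20)}

|M| = 11 (so the lex-smallest maximum matching has 11 edges)
process left vertices in ascending order; for each, take the smallest-labelled available neighbour that still permits 11 edges overall, or leave it unmatched if none does
lex-smallest matching: {0-13, 1-4, 2-7, 8-6, 10-5, 11-3, 12-22, 15-23, 16-24, 17-9, 19-20}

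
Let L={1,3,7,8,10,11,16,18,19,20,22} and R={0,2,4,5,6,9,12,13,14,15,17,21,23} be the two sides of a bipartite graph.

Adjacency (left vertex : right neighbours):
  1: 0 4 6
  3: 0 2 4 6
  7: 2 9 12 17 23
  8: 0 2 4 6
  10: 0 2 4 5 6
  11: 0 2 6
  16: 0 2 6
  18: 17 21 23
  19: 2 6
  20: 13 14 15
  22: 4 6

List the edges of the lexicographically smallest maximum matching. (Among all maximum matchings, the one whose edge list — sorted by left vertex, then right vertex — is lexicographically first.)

Lex-smallest maximum matching: {(1,0), (3,2), (7,9), (8,4), (10,5), (11,6), (18,17), (20,13)}

|M| = 8 (so the lex-smallest maximum matching has 8 edges)
process left vertices in ascending order; for each, take the smallest-labelled available neighbour that still permits 8 edges overall, or leave it unmatched if none does
lex-smallest matching: {1-0, 3-2, 7-9, 8-4, 10-5, 11-6, 18-17, 20-13}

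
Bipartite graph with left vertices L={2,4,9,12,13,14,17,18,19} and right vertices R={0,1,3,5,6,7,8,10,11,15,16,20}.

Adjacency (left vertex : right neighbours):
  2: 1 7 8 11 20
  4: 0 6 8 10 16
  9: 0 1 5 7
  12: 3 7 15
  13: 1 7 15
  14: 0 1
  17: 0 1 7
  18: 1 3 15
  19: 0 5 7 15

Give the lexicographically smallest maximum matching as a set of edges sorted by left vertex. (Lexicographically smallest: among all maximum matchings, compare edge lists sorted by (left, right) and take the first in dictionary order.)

|M| = 8 (so the lex-smallest maximum matching has 8 edges)
process left vertices in ascending order; for each, take the smallest-labelled available neighbour that still permits 8 edges overall, or leave it unmatched if none does
lex-smallest matching: {2-8, 4-6, 9-0, 12-3, 13-1, 17-7, 18-15, 19-5}

Lex-smallest maximum matching: {(2,8), (4,6), (9,0), (12,3), (13,1), (17,7), (18,15), (19,5)}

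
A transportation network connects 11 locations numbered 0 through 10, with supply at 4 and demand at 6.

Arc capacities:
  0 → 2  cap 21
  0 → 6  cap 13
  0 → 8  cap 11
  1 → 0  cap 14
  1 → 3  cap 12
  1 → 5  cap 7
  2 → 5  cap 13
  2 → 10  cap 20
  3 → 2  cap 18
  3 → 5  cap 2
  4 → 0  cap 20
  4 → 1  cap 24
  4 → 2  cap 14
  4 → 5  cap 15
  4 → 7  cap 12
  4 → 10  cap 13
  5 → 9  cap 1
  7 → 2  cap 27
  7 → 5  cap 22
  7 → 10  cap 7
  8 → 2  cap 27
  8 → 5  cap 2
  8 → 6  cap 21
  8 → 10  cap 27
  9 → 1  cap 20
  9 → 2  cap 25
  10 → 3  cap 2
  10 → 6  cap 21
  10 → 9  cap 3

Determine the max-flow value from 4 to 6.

Maximum flow value: 45

augment #1: 4→0→6 bottleneck 13, total now 13
augment #2: 4→10→6 bottleneck 13, total now 26
augment #3: 4→0→8→6 bottleneck 7, total now 33
augment #4: 4→2→10→6 bottleneck 8, total now 41
augment #5: 4→1→0→8→6 bottleneck 4, total now 45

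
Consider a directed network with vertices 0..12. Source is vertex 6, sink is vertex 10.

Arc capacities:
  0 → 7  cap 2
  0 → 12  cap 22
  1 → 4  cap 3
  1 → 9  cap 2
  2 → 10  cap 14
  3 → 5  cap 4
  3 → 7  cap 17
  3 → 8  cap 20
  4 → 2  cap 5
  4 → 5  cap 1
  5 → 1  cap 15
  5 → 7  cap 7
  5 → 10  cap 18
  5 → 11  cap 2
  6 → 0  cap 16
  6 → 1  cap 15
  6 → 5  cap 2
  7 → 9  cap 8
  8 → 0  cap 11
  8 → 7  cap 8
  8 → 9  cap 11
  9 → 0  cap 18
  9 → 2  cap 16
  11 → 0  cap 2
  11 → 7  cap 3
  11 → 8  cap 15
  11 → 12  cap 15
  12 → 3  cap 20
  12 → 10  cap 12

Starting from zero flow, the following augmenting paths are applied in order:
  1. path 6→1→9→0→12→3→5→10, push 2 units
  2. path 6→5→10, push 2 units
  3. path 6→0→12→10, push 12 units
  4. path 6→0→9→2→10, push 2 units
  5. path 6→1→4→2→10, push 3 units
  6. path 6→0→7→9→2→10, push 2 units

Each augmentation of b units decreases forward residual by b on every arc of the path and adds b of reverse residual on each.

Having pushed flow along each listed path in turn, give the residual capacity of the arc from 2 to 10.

after path 1 (6→1→9→0→12→3→5→10, push 2): res(2,10)=14
after path 2 (6→5→10, push 2): res(2,10)=14
after path 3 (6→0→12→10, push 12): res(2,10)=14
after path 4 (6→0→9→2→10, push 2): res(2,10)=12
after path 5 (6→1→4→2→10, push 3): res(2,10)=9
after path 6 (6→0→7→9→2→10, push 2): res(2,10)=7

Residual capacity of (2,10): 7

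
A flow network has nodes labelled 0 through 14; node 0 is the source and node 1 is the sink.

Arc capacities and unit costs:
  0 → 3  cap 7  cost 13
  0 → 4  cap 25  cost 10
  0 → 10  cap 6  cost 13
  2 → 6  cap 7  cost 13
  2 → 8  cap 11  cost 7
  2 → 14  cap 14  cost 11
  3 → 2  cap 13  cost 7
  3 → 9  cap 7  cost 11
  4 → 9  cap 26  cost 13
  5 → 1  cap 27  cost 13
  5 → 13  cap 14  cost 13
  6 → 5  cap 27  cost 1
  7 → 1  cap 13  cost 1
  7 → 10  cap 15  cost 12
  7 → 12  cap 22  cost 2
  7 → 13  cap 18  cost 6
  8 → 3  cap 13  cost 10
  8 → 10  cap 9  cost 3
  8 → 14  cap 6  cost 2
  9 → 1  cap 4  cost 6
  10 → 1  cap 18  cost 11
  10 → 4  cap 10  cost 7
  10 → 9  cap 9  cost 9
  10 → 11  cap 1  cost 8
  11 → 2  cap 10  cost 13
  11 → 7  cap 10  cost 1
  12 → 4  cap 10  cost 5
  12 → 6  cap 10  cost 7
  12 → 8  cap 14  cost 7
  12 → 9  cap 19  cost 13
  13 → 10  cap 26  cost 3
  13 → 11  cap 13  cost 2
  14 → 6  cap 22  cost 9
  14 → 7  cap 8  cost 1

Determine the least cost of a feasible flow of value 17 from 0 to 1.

shortest-cost path #1: 0→10→11→7→1 push 1 @ unit cost 23 (adds 23)
shortest-cost path #2: 0→10→1 push 5 @ unit cost 24 (adds 120)
shortest-cost path #3: 0→4→9→1 push 4 @ unit cost 29 (adds 116)
shortest-cost path #4: 0→3→2→8→14→7→1 push 6 @ unit cost 31 (adds 186)
shortest-cost path #5: 0→3→2→14→7→1 push 1 @ unit cost 33 (adds 33)
total cost = 478

Minimum cost for 17 units: 478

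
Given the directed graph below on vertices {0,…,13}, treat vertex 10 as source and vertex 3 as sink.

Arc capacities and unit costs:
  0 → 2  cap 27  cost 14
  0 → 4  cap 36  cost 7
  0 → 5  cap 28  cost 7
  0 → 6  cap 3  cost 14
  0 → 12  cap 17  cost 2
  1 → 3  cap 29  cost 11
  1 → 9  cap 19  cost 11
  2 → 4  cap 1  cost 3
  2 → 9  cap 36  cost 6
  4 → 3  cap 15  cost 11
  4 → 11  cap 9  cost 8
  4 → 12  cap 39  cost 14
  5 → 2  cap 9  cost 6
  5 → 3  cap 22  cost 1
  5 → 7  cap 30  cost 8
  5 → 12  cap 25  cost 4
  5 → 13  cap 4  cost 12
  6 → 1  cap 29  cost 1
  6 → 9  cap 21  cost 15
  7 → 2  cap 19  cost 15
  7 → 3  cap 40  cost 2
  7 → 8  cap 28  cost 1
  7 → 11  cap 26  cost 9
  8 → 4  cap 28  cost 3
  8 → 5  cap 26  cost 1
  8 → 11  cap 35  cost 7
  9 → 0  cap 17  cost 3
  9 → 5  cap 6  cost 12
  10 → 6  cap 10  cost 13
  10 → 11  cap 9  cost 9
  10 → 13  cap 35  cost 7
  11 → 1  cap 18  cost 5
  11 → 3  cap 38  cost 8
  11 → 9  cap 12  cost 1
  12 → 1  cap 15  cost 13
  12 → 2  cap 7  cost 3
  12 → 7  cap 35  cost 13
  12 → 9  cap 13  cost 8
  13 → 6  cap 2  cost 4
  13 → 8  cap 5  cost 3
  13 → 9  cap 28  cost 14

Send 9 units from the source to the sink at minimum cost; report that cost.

shortest-cost path #1: 10→13→8→5→3 push 5 @ unit cost 12 (adds 60)
shortest-cost path #2: 10→11→3 push 4 @ unit cost 17 (adds 68)
total cost = 128

Minimum cost for 9 units: 128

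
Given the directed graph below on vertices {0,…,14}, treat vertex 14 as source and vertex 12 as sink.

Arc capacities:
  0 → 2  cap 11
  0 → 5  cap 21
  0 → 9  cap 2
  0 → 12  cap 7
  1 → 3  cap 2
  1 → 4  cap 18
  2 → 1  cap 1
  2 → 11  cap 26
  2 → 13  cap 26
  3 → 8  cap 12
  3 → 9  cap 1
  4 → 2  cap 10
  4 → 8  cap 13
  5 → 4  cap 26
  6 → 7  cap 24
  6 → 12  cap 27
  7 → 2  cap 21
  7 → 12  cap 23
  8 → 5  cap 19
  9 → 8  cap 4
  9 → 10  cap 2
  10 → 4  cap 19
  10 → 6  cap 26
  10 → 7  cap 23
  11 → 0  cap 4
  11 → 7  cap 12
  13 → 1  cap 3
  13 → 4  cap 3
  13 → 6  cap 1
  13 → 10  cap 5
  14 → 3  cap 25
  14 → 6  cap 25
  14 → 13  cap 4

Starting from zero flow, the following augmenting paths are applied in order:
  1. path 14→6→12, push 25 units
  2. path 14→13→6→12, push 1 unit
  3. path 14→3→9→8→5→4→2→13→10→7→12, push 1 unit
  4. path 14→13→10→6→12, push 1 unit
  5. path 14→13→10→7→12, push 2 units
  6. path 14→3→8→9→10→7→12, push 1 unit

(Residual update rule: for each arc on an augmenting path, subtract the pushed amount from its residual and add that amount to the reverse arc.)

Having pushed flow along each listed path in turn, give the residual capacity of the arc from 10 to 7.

Residual capacity of (10,7): 19

after path 1 (14→6→12, push 25): res(10,7)=23
after path 2 (14→13→6→12, push 1): res(10,7)=23
after path 3 (14→3→9→8→5→4→2→13→10→7→12, push 1): res(10,7)=22
after path 4 (14→13→10→6→12, push 1): res(10,7)=22
after path 5 (14→13→10→7→12, push 2): res(10,7)=20
after path 6 (14→3→8→9→10→7→12, push 1): res(10,7)=19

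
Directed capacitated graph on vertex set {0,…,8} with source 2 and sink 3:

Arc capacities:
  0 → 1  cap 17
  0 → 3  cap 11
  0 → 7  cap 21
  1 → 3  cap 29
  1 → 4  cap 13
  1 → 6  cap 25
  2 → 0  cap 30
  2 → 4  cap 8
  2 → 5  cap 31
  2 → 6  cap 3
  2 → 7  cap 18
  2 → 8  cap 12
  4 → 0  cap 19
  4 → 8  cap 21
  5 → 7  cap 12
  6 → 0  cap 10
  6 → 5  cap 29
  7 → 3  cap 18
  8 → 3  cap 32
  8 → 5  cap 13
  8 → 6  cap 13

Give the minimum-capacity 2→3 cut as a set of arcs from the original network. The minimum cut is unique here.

Min-cut arcs: {(0,1), (0,3), (2,4), (2,8), (7,3)} (total capacity 66)

augment #1: 2→0→3 push 11
augment #2: 2→7→3 push 18
augment #3: 2→8→3 push 12
augment #4: 2→0→1→3 push 17
augment #5: 2→4→8→3 push 8
max flow = 66; residual-reachable set from 2 gives S-side
cut edges (S→T): {(0,1), (0,3), (2,4), (2,8), (7,3)} total cap 66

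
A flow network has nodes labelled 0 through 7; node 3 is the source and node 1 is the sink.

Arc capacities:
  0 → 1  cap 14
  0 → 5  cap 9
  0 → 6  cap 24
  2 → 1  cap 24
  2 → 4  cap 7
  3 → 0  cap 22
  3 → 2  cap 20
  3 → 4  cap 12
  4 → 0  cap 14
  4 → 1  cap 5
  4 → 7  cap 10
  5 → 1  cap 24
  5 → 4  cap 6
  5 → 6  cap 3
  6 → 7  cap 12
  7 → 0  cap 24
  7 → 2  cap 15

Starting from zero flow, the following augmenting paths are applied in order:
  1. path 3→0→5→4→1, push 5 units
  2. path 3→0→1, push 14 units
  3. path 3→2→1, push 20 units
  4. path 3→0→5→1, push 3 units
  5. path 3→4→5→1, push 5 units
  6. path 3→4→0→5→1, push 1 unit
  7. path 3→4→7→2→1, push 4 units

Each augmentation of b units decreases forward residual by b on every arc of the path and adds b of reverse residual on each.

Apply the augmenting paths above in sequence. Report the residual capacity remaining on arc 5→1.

Residual capacity of (5,1): 15

after path 1 (3→0→5→4→1, push 5): res(5,1)=24
after path 2 (3→0→1, push 14): res(5,1)=24
after path 3 (3→2→1, push 20): res(5,1)=24
after path 4 (3→0→5→1, push 3): res(5,1)=21
after path 5 (3→4→5→1, push 5): res(5,1)=16
after path 6 (3→4→0→5→1, push 1): res(5,1)=15
after path 7 (3→4→7→2→1, push 4): res(5,1)=15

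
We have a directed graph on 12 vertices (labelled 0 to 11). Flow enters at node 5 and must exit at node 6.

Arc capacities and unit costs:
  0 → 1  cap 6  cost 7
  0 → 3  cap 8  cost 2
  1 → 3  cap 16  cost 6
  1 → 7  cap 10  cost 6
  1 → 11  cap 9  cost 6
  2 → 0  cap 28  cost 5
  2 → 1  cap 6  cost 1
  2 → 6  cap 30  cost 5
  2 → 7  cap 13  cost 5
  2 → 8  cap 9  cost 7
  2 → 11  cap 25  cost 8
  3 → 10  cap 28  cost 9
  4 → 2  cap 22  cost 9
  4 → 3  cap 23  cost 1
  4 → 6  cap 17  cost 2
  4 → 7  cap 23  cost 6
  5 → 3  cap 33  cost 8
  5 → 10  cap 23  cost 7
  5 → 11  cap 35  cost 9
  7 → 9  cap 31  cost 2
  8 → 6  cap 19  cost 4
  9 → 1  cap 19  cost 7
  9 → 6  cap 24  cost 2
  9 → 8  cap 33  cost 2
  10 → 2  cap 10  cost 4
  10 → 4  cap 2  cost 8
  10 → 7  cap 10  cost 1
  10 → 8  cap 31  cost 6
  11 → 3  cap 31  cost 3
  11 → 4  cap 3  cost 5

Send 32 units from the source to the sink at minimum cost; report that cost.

shortest-cost path #1: 5→10→7→9→6 push 10 @ unit cost 12 (adds 120)
shortest-cost path #2: 5→10→2→6 push 10 @ unit cost 16 (adds 160)
shortest-cost path #3: 5→11→4→6 push 3 @ unit cost 16 (adds 48)
shortest-cost path #4: 5→10→4→6 push 2 @ unit cost 17 (adds 34)
shortest-cost path #5: 5→10→8→6 push 1 @ unit cost 17 (adds 17)
shortest-cost path #6: 5→3→10→8→6 push 6 @ unit cost 27 (adds 162)
total cost = 541

Minimum cost for 32 units: 541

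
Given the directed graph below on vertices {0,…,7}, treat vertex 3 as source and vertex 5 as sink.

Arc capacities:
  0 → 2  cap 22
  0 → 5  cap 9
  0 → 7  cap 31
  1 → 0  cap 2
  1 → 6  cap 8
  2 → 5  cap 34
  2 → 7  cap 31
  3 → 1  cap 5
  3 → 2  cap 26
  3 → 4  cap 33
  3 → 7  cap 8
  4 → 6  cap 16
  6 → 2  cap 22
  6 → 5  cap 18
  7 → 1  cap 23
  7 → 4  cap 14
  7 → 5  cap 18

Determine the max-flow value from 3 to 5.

augment #1: 3→2→5 bottleneck 26, total now 26
augment #2: 3→7→5 bottleneck 8, total now 34
augment #3: 3→1→0→5 bottleneck 2, total now 36
augment #4: 3→1→6→5 bottleneck 3, total now 39
augment #5: 3→4→6→5 bottleneck 15, total now 54
augment #6: 3→4→6→2→5 bottleneck 1, total now 55

Maximum flow value: 55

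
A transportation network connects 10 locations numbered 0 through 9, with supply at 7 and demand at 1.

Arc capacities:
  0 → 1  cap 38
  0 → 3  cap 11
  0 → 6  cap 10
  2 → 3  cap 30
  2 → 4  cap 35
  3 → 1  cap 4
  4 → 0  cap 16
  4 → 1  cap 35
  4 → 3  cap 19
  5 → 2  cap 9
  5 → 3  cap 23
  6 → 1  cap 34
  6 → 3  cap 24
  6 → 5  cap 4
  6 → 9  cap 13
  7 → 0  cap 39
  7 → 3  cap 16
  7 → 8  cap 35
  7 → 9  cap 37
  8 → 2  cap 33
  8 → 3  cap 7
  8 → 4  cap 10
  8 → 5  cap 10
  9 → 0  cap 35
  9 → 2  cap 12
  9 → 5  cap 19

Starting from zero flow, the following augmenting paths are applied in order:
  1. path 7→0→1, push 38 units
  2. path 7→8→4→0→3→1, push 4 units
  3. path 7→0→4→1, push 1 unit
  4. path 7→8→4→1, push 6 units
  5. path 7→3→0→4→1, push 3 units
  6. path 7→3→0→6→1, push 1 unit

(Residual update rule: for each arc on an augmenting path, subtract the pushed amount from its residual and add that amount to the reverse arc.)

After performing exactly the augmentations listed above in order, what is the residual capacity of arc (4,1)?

Residual capacity of (4,1): 25

after path 1 (7→0→1, push 38): res(4,1)=35
after path 2 (7→8→4→0→3→1, push 4): res(4,1)=35
after path 3 (7→0→4→1, push 1): res(4,1)=34
after path 4 (7→8→4→1, push 6): res(4,1)=28
after path 5 (7→3→0→4→1, push 3): res(4,1)=25
after path 6 (7→3→0→6→1, push 1): res(4,1)=25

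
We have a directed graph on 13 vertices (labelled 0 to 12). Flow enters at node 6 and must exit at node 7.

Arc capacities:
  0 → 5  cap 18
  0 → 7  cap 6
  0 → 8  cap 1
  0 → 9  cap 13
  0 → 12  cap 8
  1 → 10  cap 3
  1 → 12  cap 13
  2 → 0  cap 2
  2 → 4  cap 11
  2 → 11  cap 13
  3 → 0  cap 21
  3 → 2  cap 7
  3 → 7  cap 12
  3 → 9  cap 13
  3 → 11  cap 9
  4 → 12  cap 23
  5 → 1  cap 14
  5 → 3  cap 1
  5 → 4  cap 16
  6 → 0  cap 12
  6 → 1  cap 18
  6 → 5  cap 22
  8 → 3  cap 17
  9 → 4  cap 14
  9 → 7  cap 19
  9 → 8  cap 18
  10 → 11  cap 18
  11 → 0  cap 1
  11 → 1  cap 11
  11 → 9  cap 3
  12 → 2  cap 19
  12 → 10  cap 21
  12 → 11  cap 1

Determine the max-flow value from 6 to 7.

Maximum flow value: 19

augment #1: 6→0→7 bottleneck 6, total now 6
augment #2: 6→0→9→7 bottleneck 6, total now 12
augment #3: 6→5→3→7 bottleneck 1, total now 13
augment #4: 6→1→10→11→9→7 bottleneck 3, total now 16
augment #5: 6→1→12→2→0→9→7 bottleneck 2, total now 18
augment #6: 6→1→12→11→0→9→7 bottleneck 1, total now 19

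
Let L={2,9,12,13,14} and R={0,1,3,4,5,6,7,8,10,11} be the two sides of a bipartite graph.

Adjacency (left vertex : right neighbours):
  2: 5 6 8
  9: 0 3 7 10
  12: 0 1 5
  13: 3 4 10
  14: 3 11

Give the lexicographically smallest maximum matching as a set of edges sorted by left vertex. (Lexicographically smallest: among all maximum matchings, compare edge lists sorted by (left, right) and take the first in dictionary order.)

|M| = 5 (so the lex-smallest maximum matching has 5 edges)
process left vertices in ascending order; for each, take the smallest-labelled available neighbour that still permits 5 edges overall, or leave it unmatched if none does
lex-smallest matching: {2-5, 9-0, 12-1, 13-3, 14-11}

Lex-smallest maximum matching: {(2,5), (9,0), (12,1), (13,3), (14,11)}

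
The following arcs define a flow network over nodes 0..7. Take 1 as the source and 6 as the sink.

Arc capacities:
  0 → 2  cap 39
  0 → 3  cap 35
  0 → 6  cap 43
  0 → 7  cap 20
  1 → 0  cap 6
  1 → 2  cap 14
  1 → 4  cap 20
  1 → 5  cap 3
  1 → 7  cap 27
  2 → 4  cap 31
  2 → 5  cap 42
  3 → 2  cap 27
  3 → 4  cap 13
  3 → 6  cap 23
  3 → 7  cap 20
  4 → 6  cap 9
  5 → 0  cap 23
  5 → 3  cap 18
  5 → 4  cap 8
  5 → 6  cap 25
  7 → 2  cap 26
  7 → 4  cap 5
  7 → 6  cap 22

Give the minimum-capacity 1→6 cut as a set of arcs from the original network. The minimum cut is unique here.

Min-cut arcs: {(1,0), (1,2), (1,5), (1,7), (4,6)} (total capacity 59)

augment #1: 1→0→6 push 6
augment #2: 1→4→6 push 9
augment #3: 1→5→6 push 3
augment #4: 1→7→6 push 22
augment #5: 1→2→5→6 push 14
augment #6: 1→7→2→5→6 push 5
max flow = 59; residual-reachable set from 1 gives S-side
cut edges (S→T): {(1,0), (1,2), (1,5), (1,7), (4,6)} total cap 59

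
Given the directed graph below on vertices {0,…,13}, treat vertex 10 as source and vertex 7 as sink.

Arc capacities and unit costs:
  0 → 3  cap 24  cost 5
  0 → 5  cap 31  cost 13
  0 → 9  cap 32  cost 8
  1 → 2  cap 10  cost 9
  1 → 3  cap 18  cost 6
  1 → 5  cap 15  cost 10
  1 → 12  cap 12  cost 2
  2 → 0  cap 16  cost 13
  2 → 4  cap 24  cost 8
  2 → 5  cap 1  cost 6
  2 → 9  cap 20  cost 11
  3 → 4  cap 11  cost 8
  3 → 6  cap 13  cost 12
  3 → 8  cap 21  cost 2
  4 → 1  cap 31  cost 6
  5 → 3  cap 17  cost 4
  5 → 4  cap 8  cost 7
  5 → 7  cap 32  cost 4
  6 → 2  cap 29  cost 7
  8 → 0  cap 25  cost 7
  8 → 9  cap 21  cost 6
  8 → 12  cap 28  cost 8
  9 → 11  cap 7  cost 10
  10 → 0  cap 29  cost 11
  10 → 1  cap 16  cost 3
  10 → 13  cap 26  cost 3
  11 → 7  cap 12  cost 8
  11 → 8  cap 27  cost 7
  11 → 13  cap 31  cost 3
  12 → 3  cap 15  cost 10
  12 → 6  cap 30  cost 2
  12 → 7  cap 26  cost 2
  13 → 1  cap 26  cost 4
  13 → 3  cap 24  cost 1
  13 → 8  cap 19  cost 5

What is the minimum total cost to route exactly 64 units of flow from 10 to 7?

Minimum cost for 64 units: 1298

shortest-cost path #1: 10→1→12→7 push 12 @ unit cost 7 (adds 84)
shortest-cost path #2: 10→13→3→8→12→7 push 14 @ unit cost 16 (adds 224)
shortest-cost path #3: 10→1→5→7 push 4 @ unit cost 17 (adds 68)
shortest-cost path #4: 10→13→1→5→7 push 11 @ unit cost 21 (adds 231)
shortest-cost path #5: 10→13→1→2→5→7 push 1 @ unit cost 26 (adds 26)
shortest-cost path #6: 10→0→5→7 push 16 @ unit cost 28 (adds 448)
shortest-cost path #7: 10→0→5→2→1→13→3→8→9→11→7 push 1 @ unit cost 32 (adds 32)
shortest-cost path #8: 10→0→9→11→7 push 5 @ unit cost 37 (adds 185)
total cost = 1298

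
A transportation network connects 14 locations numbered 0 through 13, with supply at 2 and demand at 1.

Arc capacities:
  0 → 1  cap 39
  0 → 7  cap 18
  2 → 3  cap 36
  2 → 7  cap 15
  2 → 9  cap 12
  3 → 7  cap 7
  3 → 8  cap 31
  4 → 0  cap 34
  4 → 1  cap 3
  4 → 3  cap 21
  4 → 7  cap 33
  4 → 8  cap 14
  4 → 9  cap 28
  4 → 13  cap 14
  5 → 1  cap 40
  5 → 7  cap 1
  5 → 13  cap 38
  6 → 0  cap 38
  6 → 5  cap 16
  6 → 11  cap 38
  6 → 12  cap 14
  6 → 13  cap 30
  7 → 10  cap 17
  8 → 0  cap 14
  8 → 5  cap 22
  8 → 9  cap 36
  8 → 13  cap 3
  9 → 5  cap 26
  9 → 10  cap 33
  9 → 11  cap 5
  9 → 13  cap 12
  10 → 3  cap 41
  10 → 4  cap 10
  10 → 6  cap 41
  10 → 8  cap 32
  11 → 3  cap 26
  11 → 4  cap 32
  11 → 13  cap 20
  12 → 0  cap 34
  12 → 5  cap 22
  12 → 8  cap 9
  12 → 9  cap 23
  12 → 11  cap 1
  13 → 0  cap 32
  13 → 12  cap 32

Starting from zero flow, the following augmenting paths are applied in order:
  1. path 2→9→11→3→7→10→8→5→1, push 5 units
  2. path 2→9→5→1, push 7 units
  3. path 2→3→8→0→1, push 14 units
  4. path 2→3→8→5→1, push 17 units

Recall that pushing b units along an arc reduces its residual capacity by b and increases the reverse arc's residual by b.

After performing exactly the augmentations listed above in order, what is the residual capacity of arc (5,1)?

Residual capacity of (5,1): 11

after path 1 (2→9→11→3→7→10→8→5→1, push 5): res(5,1)=35
after path 2 (2→9→5→1, push 7): res(5,1)=28
after path 3 (2→3→8→0→1, push 14): res(5,1)=28
after path 4 (2→3→8→5→1, push 17): res(5,1)=11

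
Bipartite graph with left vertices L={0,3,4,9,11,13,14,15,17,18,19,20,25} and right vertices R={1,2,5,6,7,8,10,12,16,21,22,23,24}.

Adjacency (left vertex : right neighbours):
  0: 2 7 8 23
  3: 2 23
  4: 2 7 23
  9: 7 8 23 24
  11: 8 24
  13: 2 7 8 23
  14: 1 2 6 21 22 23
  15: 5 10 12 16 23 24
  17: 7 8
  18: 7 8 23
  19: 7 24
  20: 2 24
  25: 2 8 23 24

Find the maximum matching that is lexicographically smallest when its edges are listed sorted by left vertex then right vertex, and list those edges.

Lex-smallest maximum matching: {(0,2), (3,23), (4,7), (9,8), (11,24), (14,1), (15,5)}

|M| = 7 (so the lex-smallest maximum matching has 7 edges)
process left vertices in ascending order; for each, take the smallest-labelled available neighbour that still permits 7 edges overall, or leave it unmatched if none does
lex-smallest matching: {0-2, 3-23, 4-7, 9-8, 11-24, 14-1, 15-5}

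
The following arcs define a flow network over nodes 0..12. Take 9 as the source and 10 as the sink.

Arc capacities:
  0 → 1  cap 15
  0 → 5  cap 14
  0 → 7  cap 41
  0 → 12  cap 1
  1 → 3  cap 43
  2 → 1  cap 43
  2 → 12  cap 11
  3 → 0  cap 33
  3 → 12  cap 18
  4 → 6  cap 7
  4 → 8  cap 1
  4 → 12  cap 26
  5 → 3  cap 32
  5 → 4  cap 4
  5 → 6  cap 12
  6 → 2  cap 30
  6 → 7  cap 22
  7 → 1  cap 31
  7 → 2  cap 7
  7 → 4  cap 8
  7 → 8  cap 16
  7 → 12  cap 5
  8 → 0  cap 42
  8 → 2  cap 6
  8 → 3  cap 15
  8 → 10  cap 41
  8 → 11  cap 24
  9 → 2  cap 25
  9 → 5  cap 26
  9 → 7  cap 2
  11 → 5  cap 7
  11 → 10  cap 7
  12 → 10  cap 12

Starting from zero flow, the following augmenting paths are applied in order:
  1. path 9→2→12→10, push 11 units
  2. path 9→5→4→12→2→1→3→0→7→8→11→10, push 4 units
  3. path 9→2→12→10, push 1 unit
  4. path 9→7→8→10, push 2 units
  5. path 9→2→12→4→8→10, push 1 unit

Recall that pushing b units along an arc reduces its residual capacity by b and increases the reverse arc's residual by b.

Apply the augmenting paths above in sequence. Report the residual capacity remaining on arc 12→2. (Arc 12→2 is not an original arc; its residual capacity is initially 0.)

Residual capacity of (12,2): 9

after path 1 (9→2→12→10, push 11): res(12,2)=11
after path 2 (9→5→4→12→2→1→3→0→7→8→11→10, push 4): res(12,2)=7
after path 3 (9→2→12→10, push 1): res(12,2)=8
after path 4 (9→7→8→10, push 2): res(12,2)=8
after path 5 (9→2→12→4→8→10, push 1): res(12,2)=9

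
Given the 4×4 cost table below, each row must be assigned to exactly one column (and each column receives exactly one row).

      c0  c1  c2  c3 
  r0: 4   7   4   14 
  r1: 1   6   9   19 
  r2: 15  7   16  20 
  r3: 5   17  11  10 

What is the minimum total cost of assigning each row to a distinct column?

Minimum assignment cost: 22

optimal assignment: row0→col2 (cost 4), row1→col0 (cost 1), row2→col1 (cost 7), row3→col3 (cost 10)
total = 4 + 1 + 7 + 10 = 22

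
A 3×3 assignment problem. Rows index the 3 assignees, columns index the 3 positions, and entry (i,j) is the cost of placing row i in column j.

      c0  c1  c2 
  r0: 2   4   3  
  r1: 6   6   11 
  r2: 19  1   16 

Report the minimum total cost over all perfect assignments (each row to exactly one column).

Minimum assignment cost: 10

optimal assignment: row0→col2 (cost 3), row1→col0 (cost 6), row2→col1 (cost 1)
total = 3 + 6 + 1 = 10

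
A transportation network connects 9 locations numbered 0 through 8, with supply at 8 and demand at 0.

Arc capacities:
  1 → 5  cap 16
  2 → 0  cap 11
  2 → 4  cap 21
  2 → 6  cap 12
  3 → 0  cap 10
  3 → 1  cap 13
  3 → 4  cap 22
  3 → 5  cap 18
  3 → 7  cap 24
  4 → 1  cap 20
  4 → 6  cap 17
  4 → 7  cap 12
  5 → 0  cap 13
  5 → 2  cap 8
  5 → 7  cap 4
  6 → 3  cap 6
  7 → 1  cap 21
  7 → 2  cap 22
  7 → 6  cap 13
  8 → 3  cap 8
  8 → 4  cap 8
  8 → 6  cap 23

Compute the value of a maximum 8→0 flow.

Maximum flow value: 22

augment #1: 8→3→0 bottleneck 8, total now 8
augment #2: 8→6→3→0 bottleneck 2, total now 10
augment #3: 8→4→1→5→0 bottleneck 8, total now 18
augment #4: 8→6→3→5→0 bottleneck 4, total now 22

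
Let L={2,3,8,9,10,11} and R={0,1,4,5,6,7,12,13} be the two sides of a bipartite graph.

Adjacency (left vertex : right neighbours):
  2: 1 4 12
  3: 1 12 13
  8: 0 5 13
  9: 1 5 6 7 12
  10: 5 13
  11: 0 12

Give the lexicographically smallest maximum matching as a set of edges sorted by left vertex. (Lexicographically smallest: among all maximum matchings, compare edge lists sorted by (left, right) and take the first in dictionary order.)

Lex-smallest maximum matching: {(2,1), (3,12), (8,5), (9,6), (10,13), (11,0)}

|M| = 6 (so the lex-smallest maximum matching has 6 edges)
process left vertices in ascending order; for each, take the smallest-labelled available neighbour that still permits 6 edges overall, or leave it unmatched if none does
lex-smallest matching: {2-1, 3-12, 8-5, 9-6, 10-13, 11-0}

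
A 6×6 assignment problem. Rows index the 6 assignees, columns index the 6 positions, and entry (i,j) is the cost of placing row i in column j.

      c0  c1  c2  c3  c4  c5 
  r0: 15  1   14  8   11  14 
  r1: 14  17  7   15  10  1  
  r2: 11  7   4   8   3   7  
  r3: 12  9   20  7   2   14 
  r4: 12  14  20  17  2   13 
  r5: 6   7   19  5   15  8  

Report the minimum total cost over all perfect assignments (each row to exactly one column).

optimal assignment: row0→col1 (cost 1), row1→col5 (cost 1), row2→col2 (cost 4), row3→col3 (cost 7), row4→col4 (cost 2), row5→col0 (cost 6)
total = 1 + 1 + 4 + 7 + 2 + 6 = 21

Minimum assignment cost: 21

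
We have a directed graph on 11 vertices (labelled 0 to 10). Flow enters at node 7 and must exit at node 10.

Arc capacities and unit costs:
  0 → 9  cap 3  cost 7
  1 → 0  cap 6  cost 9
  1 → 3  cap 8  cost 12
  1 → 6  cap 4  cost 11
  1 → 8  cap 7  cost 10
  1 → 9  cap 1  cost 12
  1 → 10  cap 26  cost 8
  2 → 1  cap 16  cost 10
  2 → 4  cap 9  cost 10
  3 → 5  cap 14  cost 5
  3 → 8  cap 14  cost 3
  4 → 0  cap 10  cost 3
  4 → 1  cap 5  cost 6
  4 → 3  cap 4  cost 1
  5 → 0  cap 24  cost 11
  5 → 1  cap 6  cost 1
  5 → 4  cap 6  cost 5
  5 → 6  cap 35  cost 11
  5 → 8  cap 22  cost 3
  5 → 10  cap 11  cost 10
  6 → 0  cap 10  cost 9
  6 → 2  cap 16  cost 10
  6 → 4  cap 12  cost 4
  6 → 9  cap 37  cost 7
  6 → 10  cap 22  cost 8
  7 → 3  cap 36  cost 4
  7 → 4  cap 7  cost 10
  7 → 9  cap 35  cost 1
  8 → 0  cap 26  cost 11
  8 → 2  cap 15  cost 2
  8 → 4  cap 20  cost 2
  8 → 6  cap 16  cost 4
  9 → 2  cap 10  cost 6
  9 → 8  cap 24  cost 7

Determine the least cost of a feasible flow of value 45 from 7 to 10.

Minimum cost for 45 units: 936

shortest-cost path #1: 7→3→5→1→10 push 6 @ unit cost 18 (adds 108)
shortest-cost path #2: 7→3→5→10 push 8 @ unit cost 19 (adds 152)
shortest-cost path #3: 7→3→8→6→10 push 14 @ unit cost 19 (adds 266)
shortest-cost path #4: 7→9→8→6→10 push 2 @ unit cost 20 (adds 40)
shortest-cost path #5: 7→4→1→10 push 5 @ unit cost 24 (adds 120)
shortest-cost path #6: 7→9→2→1→10 push 10 @ unit cost 25 (adds 250)
total cost = 936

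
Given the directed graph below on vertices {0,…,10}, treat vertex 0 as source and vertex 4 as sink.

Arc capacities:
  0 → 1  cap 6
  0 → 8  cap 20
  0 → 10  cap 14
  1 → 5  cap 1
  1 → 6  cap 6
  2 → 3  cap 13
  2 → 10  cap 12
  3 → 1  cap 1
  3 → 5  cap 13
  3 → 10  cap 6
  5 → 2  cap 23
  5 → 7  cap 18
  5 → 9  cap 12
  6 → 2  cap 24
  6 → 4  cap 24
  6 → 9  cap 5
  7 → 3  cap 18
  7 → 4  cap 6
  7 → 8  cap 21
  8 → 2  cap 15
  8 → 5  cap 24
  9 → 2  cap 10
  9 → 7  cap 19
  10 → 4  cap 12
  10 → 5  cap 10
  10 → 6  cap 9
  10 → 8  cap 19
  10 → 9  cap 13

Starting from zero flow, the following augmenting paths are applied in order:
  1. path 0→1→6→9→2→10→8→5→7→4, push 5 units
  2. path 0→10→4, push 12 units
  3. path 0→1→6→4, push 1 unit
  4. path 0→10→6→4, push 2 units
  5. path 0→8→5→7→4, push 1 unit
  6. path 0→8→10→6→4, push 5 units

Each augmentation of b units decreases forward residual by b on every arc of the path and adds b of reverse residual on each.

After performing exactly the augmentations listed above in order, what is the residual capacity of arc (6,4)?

Residual capacity of (6,4): 16

after path 1 (0→1→6→9→2→10→8→5→7→4, push 5): res(6,4)=24
after path 2 (0→10→4, push 12): res(6,4)=24
after path 3 (0→1→6→4, push 1): res(6,4)=23
after path 4 (0→10→6→4, push 2): res(6,4)=21
after path 5 (0→8→5→7→4, push 1): res(6,4)=21
after path 6 (0→8→10→6→4, push 5): res(6,4)=16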